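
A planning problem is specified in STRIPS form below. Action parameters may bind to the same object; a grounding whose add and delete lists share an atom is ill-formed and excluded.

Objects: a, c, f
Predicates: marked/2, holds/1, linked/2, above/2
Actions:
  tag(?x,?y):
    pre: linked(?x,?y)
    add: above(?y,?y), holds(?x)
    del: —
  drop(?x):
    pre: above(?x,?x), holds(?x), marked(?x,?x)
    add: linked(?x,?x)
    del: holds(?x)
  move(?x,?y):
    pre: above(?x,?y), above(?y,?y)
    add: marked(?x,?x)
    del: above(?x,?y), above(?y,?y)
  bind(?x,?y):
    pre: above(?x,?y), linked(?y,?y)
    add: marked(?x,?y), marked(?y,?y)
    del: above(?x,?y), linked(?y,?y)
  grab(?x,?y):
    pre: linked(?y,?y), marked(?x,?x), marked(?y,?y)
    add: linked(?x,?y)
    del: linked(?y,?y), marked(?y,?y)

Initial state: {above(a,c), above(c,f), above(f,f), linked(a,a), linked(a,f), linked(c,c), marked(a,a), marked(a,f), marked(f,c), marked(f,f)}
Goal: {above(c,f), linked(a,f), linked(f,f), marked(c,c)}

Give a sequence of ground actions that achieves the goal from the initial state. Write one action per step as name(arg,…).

1. bind(a,c)  →  {above(c,f), above(f,f), linked(a,a), linked(a,f), marked(a,a), marked(a,c), marked(a,f), marked(c,c), marked(f,c), marked(f,f)}
2. grab(f,a)  →  {above(c,f), above(f,f), linked(a,f), linked(f,a), marked(a,c), marked(a,f), marked(c,c), marked(f,c), marked(f,f)}
3. tag(f,a)  →  {above(a,a), above(c,f), above(f,f), holds(f), linked(a,f), linked(f,a), marked(a,c), marked(a,f), marked(c,c), marked(f,c), marked(f,f)}
4. drop(f)  →  {above(a,a), above(c,f), above(f,f), linked(a,f), linked(f,a), linked(f,f), marked(a,c), marked(a,f), marked(c,c), marked(f,c), marked(f,f)}

bind(a,c); grab(f,a); tag(f,a); drop(f)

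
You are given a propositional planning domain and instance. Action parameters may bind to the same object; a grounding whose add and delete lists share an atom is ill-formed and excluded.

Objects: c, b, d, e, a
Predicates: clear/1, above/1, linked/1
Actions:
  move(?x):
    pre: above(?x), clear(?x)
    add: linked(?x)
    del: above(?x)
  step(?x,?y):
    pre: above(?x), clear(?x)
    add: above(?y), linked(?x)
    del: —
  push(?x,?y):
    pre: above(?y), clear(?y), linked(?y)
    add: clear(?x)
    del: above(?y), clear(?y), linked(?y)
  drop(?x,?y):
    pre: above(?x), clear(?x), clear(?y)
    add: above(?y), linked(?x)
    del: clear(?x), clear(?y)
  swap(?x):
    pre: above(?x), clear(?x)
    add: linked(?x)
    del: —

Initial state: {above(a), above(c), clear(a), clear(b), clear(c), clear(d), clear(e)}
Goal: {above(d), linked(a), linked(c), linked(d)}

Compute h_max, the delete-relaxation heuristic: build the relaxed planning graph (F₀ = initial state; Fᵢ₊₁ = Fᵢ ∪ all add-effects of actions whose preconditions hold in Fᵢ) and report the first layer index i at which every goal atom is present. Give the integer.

F0 = init (7 atoms)
F1 = F0 ∪ {above(b), above(d), above(e), linked(a), linked(c)}  (12 atoms)
F2 = F1 ∪ {linked(b), linked(d), linked(e)}  (15 atoms)
goal ⊆ F2  ⇒  h_max = 2

2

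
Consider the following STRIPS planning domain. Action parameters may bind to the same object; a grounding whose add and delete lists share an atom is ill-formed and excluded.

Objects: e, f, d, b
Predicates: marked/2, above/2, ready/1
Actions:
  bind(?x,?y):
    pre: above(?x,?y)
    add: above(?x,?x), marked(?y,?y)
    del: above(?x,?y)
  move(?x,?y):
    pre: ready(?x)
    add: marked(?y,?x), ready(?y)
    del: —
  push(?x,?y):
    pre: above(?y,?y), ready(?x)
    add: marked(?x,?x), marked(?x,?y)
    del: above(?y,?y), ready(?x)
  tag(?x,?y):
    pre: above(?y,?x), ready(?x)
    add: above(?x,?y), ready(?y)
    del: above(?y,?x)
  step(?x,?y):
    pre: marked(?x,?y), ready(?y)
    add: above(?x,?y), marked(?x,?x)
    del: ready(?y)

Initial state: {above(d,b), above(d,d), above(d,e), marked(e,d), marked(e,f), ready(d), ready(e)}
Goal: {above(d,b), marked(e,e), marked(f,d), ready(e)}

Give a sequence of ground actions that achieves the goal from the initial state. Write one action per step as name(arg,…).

bind(d,e); move(d,f)

1. bind(d,e)  →  {above(d,b), above(d,d), marked(e,d), marked(e,e), marked(e,f), ready(d), ready(e)}
2. move(d,f)  →  {above(d,b), above(d,d), marked(e,d), marked(e,e), marked(e,f), marked(f,d), ready(d), ready(e), ready(f)}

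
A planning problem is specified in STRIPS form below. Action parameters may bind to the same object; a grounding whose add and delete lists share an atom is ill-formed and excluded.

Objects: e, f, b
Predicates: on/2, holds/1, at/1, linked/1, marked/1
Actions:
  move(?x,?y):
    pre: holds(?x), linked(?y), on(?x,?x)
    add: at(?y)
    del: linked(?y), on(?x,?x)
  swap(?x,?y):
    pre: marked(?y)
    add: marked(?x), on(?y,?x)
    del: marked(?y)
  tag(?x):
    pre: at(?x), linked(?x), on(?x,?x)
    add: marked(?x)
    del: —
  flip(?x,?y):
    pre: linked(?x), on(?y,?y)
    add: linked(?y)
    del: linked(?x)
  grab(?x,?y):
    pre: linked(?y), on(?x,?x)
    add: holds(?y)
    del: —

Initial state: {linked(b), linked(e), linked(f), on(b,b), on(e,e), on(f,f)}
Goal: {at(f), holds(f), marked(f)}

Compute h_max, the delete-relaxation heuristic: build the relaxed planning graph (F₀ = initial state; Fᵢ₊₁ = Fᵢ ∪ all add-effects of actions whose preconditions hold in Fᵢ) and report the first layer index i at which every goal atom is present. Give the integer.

3

F0 = init (6 atoms)
F1 = F0 ∪ {holds(b), holds(e), holds(f)}  (9 atoms)
F2 = F1 ∪ {at(b), at(e), at(f)}  (12 atoms)
F3 = F2 ∪ {marked(b), marked(e), marked(f)}  (15 atoms)
goal ⊆ F3  ⇒  h_max = 3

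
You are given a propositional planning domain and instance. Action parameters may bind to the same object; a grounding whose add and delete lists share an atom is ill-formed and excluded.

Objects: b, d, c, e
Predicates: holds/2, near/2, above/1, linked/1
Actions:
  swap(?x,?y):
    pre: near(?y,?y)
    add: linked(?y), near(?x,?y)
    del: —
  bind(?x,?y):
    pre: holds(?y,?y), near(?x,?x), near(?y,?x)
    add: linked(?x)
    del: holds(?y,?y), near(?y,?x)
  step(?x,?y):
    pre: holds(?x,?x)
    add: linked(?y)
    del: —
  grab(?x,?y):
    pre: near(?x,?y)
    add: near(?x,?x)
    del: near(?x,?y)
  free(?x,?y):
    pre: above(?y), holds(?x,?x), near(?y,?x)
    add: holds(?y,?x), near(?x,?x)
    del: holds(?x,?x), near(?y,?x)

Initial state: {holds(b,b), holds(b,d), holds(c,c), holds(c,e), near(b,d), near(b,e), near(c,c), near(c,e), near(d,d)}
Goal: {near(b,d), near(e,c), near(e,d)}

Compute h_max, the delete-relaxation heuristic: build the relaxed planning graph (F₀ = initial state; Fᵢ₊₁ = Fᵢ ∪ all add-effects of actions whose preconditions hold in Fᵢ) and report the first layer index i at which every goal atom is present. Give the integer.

F0 = init (9 atoms)
F1 = F0 ∪ {linked(b), linked(c), linked(d), linked(e), near(b,b), near(b,c), near(c,d), near(d,c), near(e,c), near(e,d)}  (19 atoms)
goal ⊆ F1  ⇒  h_max = 1

1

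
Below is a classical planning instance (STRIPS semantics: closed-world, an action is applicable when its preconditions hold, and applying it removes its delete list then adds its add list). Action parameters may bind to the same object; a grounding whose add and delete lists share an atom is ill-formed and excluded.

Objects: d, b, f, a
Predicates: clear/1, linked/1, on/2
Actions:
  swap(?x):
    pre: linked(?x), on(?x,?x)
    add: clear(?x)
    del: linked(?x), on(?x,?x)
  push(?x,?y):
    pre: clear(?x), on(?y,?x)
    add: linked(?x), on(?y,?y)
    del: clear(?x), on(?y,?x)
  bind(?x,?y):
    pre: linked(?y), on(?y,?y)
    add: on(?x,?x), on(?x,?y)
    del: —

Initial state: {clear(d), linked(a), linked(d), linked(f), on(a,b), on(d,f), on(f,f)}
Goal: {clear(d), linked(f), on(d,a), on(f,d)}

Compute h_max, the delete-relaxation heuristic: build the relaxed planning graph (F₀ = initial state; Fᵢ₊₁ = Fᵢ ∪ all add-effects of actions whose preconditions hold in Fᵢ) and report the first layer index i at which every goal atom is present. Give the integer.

F0 = init (7 atoms)
F1 = F0 ∪ {clear(f), on(a,a), on(a,f), on(b,b), on(b,f), on(d,d)}  (13 atoms)
F2 = F1 ∪ {clear(a), on(a,d), on(b,a), on(b,d), on(d,a), on(f,a), on(f,d)}  (20 atoms)
goal ⊆ F2  ⇒  h_max = 2

2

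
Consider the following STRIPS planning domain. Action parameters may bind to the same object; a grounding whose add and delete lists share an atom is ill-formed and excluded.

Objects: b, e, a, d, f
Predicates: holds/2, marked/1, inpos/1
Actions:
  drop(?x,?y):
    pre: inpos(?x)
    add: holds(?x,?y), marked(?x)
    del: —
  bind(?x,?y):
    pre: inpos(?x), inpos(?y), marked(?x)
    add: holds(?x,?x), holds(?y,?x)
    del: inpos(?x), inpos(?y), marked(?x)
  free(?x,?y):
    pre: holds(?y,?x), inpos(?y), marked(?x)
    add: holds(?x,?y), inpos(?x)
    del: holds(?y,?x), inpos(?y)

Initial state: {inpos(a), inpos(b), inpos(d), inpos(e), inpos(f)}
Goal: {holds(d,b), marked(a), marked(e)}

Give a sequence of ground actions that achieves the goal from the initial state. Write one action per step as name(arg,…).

drop(e,b); drop(a,b); drop(d,b)

1. drop(e,b)  →  {holds(e,b), inpos(a), inpos(b), inpos(d), inpos(e), inpos(f), marked(e)}
2. drop(a,b)  →  {holds(a,b), holds(e,b), inpos(a), inpos(b), inpos(d), inpos(e), inpos(f), marked(a), marked(e)}
3. drop(d,b)  →  {holds(a,b), holds(d,b), holds(e,b), inpos(a), inpos(b), inpos(d), inpos(e), inpos(f), marked(a), marked(d), marked(e)}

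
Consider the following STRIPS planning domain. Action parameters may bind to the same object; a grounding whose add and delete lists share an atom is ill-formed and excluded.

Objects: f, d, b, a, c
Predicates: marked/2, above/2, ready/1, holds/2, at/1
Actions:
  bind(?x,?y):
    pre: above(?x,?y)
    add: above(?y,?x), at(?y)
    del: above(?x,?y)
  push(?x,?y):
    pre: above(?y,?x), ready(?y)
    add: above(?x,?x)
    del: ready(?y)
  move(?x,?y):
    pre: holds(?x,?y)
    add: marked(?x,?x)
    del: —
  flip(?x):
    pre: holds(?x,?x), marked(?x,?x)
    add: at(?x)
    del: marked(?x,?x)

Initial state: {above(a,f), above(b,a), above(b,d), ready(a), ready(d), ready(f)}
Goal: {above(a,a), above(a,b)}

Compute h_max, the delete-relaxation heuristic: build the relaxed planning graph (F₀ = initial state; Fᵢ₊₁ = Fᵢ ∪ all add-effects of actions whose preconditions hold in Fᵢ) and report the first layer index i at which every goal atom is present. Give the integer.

2

F0 = init (6 atoms)
F1 = F0 ∪ {above(a,b), above(d,b), above(f,a), above(f,f), at(a), at(d), at(f)}  (13 atoms)
F2 = F1 ∪ {above(a,a), above(b,b), at(b)}  (16 atoms)
goal ⊆ F2  ⇒  h_max = 2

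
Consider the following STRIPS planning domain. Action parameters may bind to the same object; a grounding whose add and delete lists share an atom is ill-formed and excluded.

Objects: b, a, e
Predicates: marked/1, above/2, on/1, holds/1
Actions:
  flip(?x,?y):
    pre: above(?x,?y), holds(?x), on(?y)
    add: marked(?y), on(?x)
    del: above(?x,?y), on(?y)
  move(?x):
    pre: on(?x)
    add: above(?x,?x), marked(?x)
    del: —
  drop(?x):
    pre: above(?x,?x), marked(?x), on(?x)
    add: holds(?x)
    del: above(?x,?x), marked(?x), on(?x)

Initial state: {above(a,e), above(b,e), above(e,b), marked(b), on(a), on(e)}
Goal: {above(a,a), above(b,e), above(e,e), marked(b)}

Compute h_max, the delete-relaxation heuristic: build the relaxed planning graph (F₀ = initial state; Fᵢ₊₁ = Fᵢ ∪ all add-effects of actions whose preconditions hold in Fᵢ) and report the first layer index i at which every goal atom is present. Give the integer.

F0 = init (6 atoms)
F1 = F0 ∪ {above(a,a), above(e,e), marked(a), marked(e)}  (10 atoms)
goal ⊆ F1  ⇒  h_max = 1

1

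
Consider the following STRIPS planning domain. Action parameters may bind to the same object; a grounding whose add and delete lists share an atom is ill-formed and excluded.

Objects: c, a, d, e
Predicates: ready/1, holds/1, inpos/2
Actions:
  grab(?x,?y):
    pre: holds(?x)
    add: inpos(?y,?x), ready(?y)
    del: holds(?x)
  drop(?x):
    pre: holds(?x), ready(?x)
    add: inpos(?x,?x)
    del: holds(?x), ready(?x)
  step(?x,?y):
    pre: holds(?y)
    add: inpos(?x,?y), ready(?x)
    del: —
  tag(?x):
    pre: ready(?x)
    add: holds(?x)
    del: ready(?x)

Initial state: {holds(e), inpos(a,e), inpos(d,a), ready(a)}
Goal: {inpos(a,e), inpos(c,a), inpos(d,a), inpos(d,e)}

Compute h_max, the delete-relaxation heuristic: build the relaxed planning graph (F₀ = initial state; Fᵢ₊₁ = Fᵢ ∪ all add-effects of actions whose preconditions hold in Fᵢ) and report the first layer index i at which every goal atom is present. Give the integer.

2

F0 = init (4 atoms)
F1 = F0 ∪ {holds(a), inpos(c,e), inpos(d,e), inpos(e,e), ready(c), ready(d), ready(e)}  (11 atoms)
F2 = F1 ∪ {holds(c), holds(d), inpos(a,a), inpos(c,a), inpos(e,a)}  (16 atoms)
goal ⊆ F2  ⇒  h_max = 2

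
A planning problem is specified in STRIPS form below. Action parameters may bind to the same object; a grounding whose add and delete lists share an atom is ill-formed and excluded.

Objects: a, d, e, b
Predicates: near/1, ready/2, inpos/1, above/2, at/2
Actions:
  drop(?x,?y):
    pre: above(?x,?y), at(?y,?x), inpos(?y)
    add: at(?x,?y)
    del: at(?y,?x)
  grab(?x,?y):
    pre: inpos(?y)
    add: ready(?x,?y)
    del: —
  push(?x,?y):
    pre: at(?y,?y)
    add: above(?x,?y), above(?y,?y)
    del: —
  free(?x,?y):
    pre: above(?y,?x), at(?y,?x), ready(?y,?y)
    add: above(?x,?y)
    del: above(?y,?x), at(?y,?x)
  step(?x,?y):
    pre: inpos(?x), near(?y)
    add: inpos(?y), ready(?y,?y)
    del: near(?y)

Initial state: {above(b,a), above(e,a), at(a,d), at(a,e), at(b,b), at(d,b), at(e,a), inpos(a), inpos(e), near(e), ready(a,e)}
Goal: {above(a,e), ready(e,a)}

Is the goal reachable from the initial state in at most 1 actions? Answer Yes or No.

No

1. grab(e,a)  →  {above(b,a), above(e,a), at(a,d), at(a,e), at(b,b), at(d,b), at(e,a), inpos(a), inpos(e), near(e), ready(a,e), ready(e,a)}
2. grab(e,e)  →  {above(b,a), above(e,a), at(a,d), at(a,e), at(b,b), at(d,b), at(e,a), inpos(a), inpos(e), near(e), ready(a,e), ready(e,a), ready(e,e)}
3. free(a,e)  →  {above(a,e), above(b,a), at(a,d), at(a,e), at(b,b), at(d,b), inpos(a), inpos(e), near(e), ready(a,e), ready(e,a), ready(e,e)}
optimal plan length = 3; 3 > 1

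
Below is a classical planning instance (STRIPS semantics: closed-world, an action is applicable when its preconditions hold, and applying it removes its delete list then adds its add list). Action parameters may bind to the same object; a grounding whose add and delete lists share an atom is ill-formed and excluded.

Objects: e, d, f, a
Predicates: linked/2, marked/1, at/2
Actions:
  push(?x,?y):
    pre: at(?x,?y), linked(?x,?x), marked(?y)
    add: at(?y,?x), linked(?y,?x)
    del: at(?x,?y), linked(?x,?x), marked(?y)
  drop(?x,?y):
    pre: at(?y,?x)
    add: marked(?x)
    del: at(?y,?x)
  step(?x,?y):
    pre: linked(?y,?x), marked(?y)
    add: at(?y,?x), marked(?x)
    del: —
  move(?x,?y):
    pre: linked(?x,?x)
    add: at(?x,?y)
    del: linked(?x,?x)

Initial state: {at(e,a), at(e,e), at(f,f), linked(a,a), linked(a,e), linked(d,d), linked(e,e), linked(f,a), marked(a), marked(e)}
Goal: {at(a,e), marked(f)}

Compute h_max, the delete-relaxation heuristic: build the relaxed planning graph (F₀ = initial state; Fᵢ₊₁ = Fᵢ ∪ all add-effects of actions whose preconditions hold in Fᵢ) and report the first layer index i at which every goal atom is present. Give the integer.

F0 = init (10 atoms)
F1 = F0 ∪ {at(a,a), at(a,d), at(a,e), at(a,f), at(d,a), at(d,d), at(d,e), at(d,f), at(e,d), at(e,f), marked(f)}  (21 atoms)
goal ⊆ F1  ⇒  h_max = 1

1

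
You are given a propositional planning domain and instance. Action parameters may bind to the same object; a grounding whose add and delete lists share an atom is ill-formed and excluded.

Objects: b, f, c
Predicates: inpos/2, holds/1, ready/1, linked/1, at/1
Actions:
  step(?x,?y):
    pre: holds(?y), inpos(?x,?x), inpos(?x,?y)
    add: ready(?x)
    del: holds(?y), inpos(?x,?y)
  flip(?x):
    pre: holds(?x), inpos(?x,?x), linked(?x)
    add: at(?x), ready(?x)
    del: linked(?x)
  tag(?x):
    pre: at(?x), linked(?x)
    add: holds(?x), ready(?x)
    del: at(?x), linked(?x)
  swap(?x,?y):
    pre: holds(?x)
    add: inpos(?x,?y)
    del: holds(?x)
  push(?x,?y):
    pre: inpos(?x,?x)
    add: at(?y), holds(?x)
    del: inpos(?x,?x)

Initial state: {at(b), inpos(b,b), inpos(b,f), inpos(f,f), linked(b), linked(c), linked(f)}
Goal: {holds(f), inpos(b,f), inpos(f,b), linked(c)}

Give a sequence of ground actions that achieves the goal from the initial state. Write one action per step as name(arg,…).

1. push(f,f)  →  {at(b), at(f), holds(f), inpos(b,b), inpos(b,f), linked(b), linked(c), linked(f)}
2. swap(f,b)  →  {at(b), at(f), inpos(b,b), inpos(b,f), inpos(f,b), linked(b), linked(c), linked(f)}
3. tag(f)  →  {at(b), holds(f), inpos(b,b), inpos(b,f), inpos(f,b), linked(b), linked(c), ready(f)}

push(f,f); swap(f,b); tag(f)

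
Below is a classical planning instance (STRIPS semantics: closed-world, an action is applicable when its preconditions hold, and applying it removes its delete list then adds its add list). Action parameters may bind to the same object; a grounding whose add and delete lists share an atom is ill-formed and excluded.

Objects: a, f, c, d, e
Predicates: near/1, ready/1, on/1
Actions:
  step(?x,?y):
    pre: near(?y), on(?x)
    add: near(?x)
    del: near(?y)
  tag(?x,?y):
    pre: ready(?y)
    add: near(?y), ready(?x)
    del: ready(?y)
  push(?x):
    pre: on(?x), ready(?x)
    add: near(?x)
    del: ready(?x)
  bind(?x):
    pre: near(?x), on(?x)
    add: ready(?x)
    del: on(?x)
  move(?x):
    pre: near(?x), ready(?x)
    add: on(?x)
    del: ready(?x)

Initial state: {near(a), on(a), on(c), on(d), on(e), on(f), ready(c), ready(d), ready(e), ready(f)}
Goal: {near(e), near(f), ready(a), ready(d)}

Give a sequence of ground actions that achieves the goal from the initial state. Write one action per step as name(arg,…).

step(f,a); tag(a,e)

1. step(f,a)  →  {near(f), on(a), on(c), on(d), on(e), on(f), ready(c), ready(d), ready(e), ready(f)}
2. tag(a,e)  →  {near(e), near(f), on(a), on(c), on(d), on(e), on(f), ready(a), ready(c), ready(d), ready(f)}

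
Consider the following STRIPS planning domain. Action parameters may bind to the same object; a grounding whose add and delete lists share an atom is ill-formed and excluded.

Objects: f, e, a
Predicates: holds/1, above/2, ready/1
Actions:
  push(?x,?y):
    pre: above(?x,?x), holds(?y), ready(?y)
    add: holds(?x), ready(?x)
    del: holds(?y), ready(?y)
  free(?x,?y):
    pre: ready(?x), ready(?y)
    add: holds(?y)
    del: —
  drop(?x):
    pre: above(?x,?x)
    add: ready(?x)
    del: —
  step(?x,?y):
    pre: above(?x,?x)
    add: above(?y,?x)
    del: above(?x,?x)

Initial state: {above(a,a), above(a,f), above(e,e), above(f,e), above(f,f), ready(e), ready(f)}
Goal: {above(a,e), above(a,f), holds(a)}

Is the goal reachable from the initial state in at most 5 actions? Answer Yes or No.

1. free(f,f)  →  {above(a,a), above(a,f), above(e,e), above(f,e), above(f,f), holds(f), ready(e), ready(f)}
2. push(a,f)  →  {above(a,a), above(a,f), above(e,e), above(f,e), above(f,f), holds(a), ready(a), ready(e)}
3. step(e,a)  →  {above(a,a), above(a,e), above(a,f), above(f,e), above(f,f), holds(a), ready(a), ready(e)}
optimal plan length = 3; 3 ≤ 5

Yes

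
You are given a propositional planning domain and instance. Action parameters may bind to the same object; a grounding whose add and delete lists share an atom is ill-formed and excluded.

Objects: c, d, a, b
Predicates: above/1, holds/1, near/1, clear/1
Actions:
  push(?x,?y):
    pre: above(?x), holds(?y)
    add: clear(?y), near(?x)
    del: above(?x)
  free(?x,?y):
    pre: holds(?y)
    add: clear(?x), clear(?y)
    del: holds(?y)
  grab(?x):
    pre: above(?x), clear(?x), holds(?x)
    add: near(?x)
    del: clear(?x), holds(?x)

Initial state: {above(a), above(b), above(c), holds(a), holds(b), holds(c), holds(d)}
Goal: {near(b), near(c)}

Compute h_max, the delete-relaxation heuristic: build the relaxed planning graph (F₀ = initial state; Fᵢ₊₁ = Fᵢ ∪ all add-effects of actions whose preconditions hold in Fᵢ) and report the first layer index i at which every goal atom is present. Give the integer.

1

F0 = init (7 atoms)
F1 = F0 ∪ {clear(a), clear(b), clear(c), clear(d), near(a), near(b), near(c)}  (14 atoms)
goal ⊆ F1  ⇒  h_max = 1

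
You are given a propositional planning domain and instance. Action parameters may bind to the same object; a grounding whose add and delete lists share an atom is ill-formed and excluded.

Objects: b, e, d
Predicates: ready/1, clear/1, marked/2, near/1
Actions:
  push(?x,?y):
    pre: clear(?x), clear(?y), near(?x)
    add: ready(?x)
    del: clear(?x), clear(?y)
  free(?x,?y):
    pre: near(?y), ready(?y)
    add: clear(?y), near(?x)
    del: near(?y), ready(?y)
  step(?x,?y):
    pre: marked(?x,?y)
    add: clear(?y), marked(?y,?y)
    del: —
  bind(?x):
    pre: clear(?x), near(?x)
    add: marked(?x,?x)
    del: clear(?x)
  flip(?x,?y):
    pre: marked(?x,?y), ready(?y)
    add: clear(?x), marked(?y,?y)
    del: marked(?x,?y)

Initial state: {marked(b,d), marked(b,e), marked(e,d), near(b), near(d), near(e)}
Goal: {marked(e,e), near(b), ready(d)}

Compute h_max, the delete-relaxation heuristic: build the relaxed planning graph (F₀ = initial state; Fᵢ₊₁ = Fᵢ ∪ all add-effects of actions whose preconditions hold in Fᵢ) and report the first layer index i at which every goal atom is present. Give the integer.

F0 = init (6 atoms)
F1 = F0 ∪ {clear(d), clear(e), marked(d,d), marked(e,e)}  (10 atoms)
F2 = F1 ∪ {ready(d), ready(e)}  (12 atoms)
goal ⊆ F2  ⇒  h_max = 2

2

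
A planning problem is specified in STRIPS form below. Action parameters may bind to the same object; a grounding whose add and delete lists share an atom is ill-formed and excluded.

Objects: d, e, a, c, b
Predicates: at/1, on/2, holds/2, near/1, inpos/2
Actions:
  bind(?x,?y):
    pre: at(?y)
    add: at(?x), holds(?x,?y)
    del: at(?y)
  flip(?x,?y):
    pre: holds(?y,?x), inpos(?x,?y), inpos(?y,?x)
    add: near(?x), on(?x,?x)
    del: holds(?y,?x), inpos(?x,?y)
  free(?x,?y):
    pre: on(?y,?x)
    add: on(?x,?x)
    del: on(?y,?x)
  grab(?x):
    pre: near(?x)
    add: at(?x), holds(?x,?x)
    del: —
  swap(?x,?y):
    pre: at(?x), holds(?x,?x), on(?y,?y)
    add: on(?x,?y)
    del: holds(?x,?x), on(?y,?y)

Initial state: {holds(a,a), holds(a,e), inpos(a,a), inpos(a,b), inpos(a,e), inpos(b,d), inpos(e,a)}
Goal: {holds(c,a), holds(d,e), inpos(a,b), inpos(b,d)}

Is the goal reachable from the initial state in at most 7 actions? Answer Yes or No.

1. flip(e,a)  →  {holds(a,a), inpos(a,a), inpos(a,b), inpos(a,e), inpos(b,d), near(e), on(e,e)}
2. grab(e)  →  {at(e), holds(a,a), holds(e,e), inpos(a,a), inpos(a,b), inpos(a,e), inpos(b,d), near(e), on(e,e)}
3. bind(d,e)  →  {at(d), holds(a,a), holds(d,e), holds(e,e), inpos(a,a), inpos(a,b), inpos(a,e), inpos(b,d), near(e), on(e,e)}
4. bind(a,d)  →  {at(a), holds(a,a), holds(a,d), holds(d,e), holds(e,e), inpos(a,a), inpos(a,b), inpos(a,e), inpos(b,d), near(e), on(e,e)}
5. bind(c,a)  →  {at(c), holds(a,a), holds(a,d), holds(c,a), holds(d,e), holds(e,e), inpos(a,a), inpos(a,b), inpos(a,e), inpos(b,d), near(e), on(e,e)}
optimal plan length = 5; 5 ≤ 7

Yes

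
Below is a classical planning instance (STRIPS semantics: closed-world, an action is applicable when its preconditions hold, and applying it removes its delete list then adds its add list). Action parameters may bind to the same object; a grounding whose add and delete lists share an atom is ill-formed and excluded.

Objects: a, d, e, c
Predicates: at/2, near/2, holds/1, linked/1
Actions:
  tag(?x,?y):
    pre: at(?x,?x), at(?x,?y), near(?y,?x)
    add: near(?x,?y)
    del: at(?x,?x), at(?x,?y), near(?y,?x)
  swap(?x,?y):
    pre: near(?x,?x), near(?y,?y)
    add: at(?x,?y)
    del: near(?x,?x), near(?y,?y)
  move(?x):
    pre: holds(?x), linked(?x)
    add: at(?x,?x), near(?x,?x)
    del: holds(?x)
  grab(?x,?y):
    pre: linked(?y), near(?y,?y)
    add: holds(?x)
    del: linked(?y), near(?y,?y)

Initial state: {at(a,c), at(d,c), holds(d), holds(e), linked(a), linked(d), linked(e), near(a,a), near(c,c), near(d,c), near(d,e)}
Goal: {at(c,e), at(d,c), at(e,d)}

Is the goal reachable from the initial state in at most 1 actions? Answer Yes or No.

No

1. move(d)  →  {at(a,c), at(d,c), at(d,d), holds(e), linked(a), linked(d), linked(e), near(a,a), near(c,c), near(d,c), near(d,d), near(d,e)}
2. move(e)  →  {at(a,c), at(d,c), at(d,d), at(e,e), linked(a), linked(d), linked(e), near(a,a), near(c,c), near(d,c), near(d,d), near(d,e), near(e,e)}
3. swap(e,d)  →  {at(a,c), at(d,c), at(d,d), at(e,d), at(e,e), linked(a), linked(d), linked(e), near(a,a), near(c,c), near(d,c), near(d,e)}
4. grab(e,a)  →  {at(a,c), at(d,c), at(d,d), at(e,d), at(e,e), holds(e), linked(d), linked(e), near(c,c), near(d,c), near(d,e)}
5. move(e)  →  {at(a,c), at(d,c), at(d,d), at(e,d), at(e,e), linked(d), linked(e), near(c,c), near(d,c), near(d,e), near(e,e)}
6. swap(c,e)  →  {at(a,c), at(c,e), at(d,c), at(d,d), at(e,d), at(e,e), linked(d), linked(e), near(d,c), near(d,e)}
optimal plan length = 6; 6 > 1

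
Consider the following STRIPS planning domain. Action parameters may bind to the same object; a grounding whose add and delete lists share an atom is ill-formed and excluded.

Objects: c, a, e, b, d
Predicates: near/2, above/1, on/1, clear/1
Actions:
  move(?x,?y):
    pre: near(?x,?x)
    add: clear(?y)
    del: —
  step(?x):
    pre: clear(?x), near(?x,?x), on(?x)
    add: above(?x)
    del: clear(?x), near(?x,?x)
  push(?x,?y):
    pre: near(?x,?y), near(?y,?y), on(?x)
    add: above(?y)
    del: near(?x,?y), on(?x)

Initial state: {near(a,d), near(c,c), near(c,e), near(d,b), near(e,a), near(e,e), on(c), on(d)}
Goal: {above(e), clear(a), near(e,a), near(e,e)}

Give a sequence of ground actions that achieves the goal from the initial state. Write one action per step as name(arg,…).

1. move(c,a)  →  {clear(a), near(a,d), near(c,c), near(c,e), near(d,b), near(e,a), near(e,e), on(c), on(d)}
2. push(c,e)  →  {above(e), clear(a), near(a,d), near(c,c), near(d,b), near(e,a), near(e,e), on(d)}

move(c,a); push(c,e)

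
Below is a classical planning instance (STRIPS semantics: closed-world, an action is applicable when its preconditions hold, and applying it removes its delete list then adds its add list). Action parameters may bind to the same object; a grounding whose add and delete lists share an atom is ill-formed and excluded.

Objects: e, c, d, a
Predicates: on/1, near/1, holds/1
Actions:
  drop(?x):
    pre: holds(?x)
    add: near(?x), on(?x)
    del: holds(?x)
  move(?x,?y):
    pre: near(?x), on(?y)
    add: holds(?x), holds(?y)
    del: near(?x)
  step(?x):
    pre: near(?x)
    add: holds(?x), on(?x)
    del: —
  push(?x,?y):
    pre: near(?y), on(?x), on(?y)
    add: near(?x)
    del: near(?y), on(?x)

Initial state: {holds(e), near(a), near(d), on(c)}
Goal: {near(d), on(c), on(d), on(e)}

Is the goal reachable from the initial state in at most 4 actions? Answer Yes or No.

Yes

1. drop(e)  →  {near(a), near(d), near(e), on(c), on(e)}
2. step(d)  →  {holds(d), near(a), near(d), near(e), on(c), on(d), on(e)}
optimal plan length = 2; 2 ≤ 4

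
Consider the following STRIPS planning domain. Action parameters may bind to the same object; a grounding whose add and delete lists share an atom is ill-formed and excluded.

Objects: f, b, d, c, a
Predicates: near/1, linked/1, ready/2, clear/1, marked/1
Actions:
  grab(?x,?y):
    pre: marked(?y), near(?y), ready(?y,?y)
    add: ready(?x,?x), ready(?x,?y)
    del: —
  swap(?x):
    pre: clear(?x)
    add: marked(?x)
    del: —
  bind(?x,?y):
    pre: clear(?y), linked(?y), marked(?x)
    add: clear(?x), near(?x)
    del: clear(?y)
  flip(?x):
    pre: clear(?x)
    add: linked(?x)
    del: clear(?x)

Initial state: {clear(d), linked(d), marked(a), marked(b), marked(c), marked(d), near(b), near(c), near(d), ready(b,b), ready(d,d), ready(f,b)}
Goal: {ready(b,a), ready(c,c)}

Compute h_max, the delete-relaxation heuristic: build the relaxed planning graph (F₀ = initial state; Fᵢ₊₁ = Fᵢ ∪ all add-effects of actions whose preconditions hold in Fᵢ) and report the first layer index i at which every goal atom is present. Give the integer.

2

F0 = init (12 atoms)
F1 = F0 ∪ {clear(a), clear(b), clear(c), near(a), ready(a,a), ready(a,b), ready(a,d), ready(b,d), ready(c,b), ready(c,c), ready(c,d), ready(d,b), ready(f,d), ready(f,f)}  (26 atoms)
F2 = F1 ∪ {linked(a), linked(b), linked(c), ready(a,c), ready(b,a), ready(b,c), ready(c,a), ready(d,a), ready(d,c), ready(f,a), ready(f,c)}  (37 atoms)
goal ⊆ F2  ⇒  h_max = 2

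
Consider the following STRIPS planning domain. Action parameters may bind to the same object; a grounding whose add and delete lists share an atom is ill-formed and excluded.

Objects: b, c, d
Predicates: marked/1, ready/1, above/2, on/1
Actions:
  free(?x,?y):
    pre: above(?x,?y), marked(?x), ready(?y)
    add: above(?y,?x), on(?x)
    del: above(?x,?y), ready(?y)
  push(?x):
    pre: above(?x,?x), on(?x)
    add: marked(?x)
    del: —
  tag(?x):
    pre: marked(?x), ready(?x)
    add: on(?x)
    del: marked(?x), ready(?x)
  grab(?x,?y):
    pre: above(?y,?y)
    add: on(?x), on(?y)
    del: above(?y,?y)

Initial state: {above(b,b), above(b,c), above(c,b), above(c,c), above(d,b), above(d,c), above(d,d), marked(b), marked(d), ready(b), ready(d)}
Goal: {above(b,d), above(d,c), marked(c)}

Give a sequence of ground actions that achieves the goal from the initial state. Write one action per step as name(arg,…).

1. free(d,b)  →  {above(b,b), above(b,c), above(b,d), above(c,b), above(c,c), above(d,c), above(d,d), marked(b), marked(d), on(d), ready(d)}
2. grab(c,b)  →  {above(b,c), above(b,d), above(c,b), above(c,c), above(d,c), above(d,d), marked(b), marked(d), on(b), on(c), on(d), ready(d)}
3. push(c)  →  {above(b,c), above(b,d), above(c,b), above(c,c), above(d,c), above(d,d), marked(b), marked(c), marked(d), on(b), on(c), on(d), ready(d)}

free(d,b); grab(c,b); push(c)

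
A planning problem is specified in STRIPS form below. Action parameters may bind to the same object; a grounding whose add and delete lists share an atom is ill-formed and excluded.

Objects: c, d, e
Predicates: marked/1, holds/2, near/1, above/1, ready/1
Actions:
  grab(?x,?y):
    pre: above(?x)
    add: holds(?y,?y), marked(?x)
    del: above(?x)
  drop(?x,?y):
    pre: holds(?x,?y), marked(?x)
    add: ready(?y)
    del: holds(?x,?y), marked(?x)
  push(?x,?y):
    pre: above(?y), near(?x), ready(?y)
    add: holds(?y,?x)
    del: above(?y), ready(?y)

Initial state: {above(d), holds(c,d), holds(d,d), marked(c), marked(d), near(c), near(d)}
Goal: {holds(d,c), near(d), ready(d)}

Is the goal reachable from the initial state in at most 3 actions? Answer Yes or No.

Yes

1. drop(c,d)  →  {above(d), holds(d,d), marked(d), near(c), near(d), ready(d)}
2. push(c,d)  →  {holds(d,c), holds(d,d), marked(d), near(c), near(d)}
3. drop(d,d)  →  {holds(d,c), near(c), near(d), ready(d)}
optimal plan length = 3; 3 ≤ 3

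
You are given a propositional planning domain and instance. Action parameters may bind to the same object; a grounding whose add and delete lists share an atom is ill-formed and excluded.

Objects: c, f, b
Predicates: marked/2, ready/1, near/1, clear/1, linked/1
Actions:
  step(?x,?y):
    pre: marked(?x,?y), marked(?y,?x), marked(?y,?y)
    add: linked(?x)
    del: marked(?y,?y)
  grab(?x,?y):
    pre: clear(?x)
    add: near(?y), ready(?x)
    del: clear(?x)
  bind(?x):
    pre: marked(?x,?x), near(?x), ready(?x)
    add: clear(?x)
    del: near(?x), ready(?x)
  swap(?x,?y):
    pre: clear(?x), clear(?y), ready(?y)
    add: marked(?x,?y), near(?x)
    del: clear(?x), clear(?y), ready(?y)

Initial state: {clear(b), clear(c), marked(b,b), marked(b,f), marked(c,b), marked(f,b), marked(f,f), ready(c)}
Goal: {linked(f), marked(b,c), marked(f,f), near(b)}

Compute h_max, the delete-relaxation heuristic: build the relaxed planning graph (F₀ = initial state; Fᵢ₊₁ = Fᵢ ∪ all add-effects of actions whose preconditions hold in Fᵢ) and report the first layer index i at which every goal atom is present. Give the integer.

F0 = init (8 atoms)
F1 = F0 ∪ {linked(b), linked(f), marked(b,c), marked(c,c), near(b), near(c), near(f), ready(b)}  (16 atoms)
goal ⊆ F1  ⇒  h_max = 1

1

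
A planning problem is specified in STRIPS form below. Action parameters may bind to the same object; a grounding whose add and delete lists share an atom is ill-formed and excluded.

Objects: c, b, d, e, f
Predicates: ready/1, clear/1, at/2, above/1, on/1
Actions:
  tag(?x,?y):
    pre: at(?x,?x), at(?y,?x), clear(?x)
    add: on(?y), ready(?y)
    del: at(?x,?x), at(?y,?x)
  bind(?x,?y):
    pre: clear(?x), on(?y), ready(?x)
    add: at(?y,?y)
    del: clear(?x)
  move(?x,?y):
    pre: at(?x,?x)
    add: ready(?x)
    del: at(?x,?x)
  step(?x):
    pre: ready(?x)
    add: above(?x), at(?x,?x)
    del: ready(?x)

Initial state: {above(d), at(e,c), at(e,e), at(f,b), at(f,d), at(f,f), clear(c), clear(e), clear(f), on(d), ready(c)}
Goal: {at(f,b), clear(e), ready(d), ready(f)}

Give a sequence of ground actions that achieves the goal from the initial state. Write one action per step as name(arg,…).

1. tag(f,f)  →  {above(d), at(e,c), at(e,e), at(f,b), at(f,d), clear(c), clear(e), clear(f), on(d), on(f), ready(c), ready(f)}
2. bind(c,d)  →  {above(d), at(d,d), at(e,c), at(e,e), at(f,b), at(f,d), clear(e), clear(f), on(d), on(f), ready(c), ready(f)}
3. move(d,c)  →  {above(d), at(e,c), at(e,e), at(f,b), at(f,d), clear(e), clear(f), on(d), on(f), ready(c), ready(d), ready(f)}

tag(f,f); bind(c,d); move(d,c)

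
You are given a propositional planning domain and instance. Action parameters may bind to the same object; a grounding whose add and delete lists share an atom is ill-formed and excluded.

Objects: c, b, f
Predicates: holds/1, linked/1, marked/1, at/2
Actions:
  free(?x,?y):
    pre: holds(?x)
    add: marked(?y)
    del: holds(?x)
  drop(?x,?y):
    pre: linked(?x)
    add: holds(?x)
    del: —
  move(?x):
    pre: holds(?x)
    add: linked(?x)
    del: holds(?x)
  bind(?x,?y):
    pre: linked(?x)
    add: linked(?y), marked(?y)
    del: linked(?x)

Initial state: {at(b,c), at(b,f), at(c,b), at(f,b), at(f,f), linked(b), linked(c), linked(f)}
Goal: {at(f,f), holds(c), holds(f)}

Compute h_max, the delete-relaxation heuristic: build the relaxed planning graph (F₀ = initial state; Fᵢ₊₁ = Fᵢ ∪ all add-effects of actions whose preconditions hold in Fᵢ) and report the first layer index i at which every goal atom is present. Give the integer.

F0 = init (8 atoms)
F1 = F0 ∪ {holds(b), holds(c), holds(f), marked(b), marked(c), marked(f)}  (14 atoms)
goal ⊆ F1  ⇒  h_max = 1

1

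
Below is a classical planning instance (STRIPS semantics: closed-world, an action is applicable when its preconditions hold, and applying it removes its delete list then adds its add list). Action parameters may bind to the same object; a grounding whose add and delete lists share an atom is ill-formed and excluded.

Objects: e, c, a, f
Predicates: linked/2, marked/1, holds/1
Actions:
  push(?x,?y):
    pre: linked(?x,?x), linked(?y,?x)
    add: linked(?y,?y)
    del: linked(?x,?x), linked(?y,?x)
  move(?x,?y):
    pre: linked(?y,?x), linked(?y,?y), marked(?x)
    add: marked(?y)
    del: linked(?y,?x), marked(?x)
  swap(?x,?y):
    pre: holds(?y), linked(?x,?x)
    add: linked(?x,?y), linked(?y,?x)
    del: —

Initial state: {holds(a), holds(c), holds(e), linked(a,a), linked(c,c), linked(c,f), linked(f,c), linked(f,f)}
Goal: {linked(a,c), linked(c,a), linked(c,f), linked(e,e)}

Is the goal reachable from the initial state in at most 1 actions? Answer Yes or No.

No

1. swap(c,e)  →  {holds(a), holds(c), holds(e), linked(a,a), linked(c,c), linked(c,e), linked(c,f), linked(e,c), linked(f,c), linked(f,f)}
2. push(c,e)  →  {holds(a), holds(c), holds(e), linked(a,a), linked(c,e), linked(c,f), linked(e,e), linked(f,c), linked(f,f)}
3. swap(a,c)  →  {holds(a), holds(c), holds(e), linked(a,a), linked(a,c), linked(c,a), linked(c,e), linked(c,f), linked(e,e), linked(f,c), linked(f,f)}
optimal plan length = 3; 3 > 1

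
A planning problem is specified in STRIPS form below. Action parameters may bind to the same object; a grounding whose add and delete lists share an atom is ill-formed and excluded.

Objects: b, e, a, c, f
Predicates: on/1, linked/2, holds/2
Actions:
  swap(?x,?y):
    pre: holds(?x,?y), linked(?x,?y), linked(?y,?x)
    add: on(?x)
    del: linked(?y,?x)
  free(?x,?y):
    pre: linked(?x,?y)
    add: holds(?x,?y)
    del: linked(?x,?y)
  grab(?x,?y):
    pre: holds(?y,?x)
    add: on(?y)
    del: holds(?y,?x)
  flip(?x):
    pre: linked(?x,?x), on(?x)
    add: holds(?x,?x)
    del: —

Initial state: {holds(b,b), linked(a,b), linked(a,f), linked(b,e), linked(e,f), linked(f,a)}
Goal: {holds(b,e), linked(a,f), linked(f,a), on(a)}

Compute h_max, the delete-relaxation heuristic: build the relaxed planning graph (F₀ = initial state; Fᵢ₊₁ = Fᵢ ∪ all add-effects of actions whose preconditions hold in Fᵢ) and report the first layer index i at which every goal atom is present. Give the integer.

F0 = init (6 atoms)
F1 = F0 ∪ {holds(a,b), holds(a,f), holds(b,e), holds(e,f), holds(f,a), on(b)}  (12 atoms)
F2 = F1 ∪ {on(a), on(e), on(f)}  (15 atoms)
goal ⊆ F2  ⇒  h_max = 2

2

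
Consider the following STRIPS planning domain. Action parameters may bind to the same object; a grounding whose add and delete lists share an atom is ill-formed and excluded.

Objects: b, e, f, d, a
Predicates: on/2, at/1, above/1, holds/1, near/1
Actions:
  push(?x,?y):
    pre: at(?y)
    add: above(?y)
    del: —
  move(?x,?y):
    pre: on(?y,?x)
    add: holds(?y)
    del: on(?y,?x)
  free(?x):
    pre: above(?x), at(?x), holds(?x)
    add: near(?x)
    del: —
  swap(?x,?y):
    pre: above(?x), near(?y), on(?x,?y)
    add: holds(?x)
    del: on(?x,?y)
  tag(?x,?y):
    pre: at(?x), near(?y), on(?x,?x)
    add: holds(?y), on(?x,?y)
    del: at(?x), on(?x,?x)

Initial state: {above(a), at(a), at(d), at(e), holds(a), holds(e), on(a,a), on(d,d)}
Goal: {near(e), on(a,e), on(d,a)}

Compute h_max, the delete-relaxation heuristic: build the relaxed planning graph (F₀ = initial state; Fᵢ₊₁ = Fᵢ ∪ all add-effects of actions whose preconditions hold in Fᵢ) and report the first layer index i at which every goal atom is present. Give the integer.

F0 = init (8 atoms)
F1 = F0 ∪ {above(d), above(e), holds(d), near(a)}  (12 atoms)
F2 = F1 ∪ {near(d), near(e), on(d,a)}  (15 atoms)
F3 = F2 ∪ {on(a,d), on(a,e), on(d,e)}  (18 atoms)
goal ⊆ F3  ⇒  h_max = 3

3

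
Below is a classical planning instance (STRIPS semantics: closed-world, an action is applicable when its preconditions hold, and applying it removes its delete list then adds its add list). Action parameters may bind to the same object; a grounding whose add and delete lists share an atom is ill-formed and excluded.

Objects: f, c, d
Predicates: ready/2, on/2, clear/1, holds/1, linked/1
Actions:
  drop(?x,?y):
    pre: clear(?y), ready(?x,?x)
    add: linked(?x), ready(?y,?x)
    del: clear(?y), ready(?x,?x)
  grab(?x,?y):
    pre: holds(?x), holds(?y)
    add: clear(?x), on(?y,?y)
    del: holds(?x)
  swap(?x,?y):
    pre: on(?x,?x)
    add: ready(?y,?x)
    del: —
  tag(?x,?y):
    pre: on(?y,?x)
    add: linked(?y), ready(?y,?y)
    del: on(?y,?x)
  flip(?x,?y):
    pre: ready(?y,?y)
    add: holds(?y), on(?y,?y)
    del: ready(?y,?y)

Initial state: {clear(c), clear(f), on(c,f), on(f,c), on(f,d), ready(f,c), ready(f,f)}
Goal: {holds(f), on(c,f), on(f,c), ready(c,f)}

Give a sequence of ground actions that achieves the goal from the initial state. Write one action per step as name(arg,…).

1. flip(f,f)  →  {clear(c), clear(f), holds(f), on(c,f), on(f,c), on(f,d), on(f,f), ready(f,c)}
2. swap(f,c)  →  {clear(c), clear(f), holds(f), on(c,f), on(f,c), on(f,d), on(f,f), ready(c,f), ready(f,c)}

flip(f,f); swap(f,c)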